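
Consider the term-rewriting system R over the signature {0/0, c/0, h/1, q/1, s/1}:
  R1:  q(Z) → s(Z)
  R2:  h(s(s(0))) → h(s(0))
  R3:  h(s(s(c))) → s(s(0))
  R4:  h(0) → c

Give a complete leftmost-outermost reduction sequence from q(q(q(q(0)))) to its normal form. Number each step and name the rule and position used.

s(s(s(s(0))))

1. q(q(q(q(0))))  →  s(q(q(q(0))))   [R1 at ε]
2. s(q(q(q(0))))  →  s(s(q(q(0))))   [R1 at 1]
3. s(s(q(q(0))))  →  s(s(s(q(0))))   [R1 at 1.1]
4. s(s(s(q(0))))  →  s(s(s(s(0))))   [R1 at 1.1.1]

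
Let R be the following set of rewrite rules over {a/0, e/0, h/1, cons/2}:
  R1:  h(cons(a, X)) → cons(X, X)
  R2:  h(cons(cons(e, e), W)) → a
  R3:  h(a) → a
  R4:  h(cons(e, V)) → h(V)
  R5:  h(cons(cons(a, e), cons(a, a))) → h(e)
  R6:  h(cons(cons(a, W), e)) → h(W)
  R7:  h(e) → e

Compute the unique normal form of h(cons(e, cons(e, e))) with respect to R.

1. h(cons(e, cons(e, e)))  →  h(cons(e, e))   [R4 at ε]
2. h(cons(e, e))  →  h(e)   [R4 at ε]
3. h(e)  →  e   [R7 at ε]

e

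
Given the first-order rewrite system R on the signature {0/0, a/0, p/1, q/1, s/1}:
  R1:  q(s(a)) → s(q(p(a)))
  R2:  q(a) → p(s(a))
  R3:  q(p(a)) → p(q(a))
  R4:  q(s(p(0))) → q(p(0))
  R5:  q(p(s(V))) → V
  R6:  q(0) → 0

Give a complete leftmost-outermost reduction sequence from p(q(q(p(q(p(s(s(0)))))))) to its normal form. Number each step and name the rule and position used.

p(0)

1. p(q(q(p(q(p(s(s(0))))))))  →  p(q(q(p(s(0)))))   [R5 at 1.1.1.1]
2. p(q(q(p(s(0)))))  →  p(q(0))   [R5 at 1.1]
3. p(q(0))  →  p(0)   [R6 at 1]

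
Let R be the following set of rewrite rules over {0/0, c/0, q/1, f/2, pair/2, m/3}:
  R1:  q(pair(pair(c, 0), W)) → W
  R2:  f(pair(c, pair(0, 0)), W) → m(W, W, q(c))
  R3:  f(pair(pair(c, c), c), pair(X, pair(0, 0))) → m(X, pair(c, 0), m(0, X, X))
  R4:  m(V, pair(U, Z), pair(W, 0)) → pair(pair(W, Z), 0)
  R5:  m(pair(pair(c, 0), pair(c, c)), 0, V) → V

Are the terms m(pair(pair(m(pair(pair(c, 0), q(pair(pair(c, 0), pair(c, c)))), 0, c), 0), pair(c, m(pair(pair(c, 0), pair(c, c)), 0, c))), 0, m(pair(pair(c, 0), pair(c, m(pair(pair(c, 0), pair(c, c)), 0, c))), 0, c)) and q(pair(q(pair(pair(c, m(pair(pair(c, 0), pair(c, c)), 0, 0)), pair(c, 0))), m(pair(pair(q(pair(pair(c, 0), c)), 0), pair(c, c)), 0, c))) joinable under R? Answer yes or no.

Reduce t₁ = m(pair(pair(m(pair(pair(c, 0), q(pair(pair(c, 0), pair(c, c)))), 0, c), 0), pair(c, m(pair(pair(c, 0), pair(c, c)), 0, c))), 0, m(pair(pair(c, 0), pair(c, m(pair(pair(c, 0), pair(c, c)), 0, c))), 0, c)):
1. m(pair(pair(m(pair(pair(c, 0), q(pair(pair(c, 0), pair(c, c)))), 0, c), 0), pair(c, m(pair(pair(c, 0), pair(c, c)), 0, c))), 0, m(pair(pair(c, 0), pair(c, m(pair(pair(c, 0), pair(c, c)), 0, c))), 0, c))  →  m(pair(pair(m(pair(pair(c, 0), pair(c, c)), 0, c), 0), pair(c, m(pair(pair(c, 0), pair(c, c)), 0, c))), 0, m(pair(pair(c, 0), pair(c, m(pair(pair(c, 0), pair(c, c)), 0, c))), 0, c))   [R1 at 1.1.1.1.2]
2. m(pair(pair(m(pair(pair(c, 0), pair(c, c)), 0, c), 0), pair(c, m(pair(pair(c, 0), pair(c, c)), 0, c))), 0, m(pair(pair(c, 0), pair(c, m(pair(pair(c, 0), pair(c, c)), 0, c))), 0, c))  →  m(pair(pair(c, 0), pair(c, m(pair(pair(c, 0), pair(c, c)), 0, c))), 0, m(pair(pair(c, 0), pair(c, m(pair(pair(c, 0), pair(c, c)), 0, c))), 0, c))   [R5 at 1.1.1]
3. m(pair(pair(c, 0), pair(c, m(pair(pair(c, 0), pair(c, c)), 0, c))), 0, m(pair(pair(c, 0), pair(c, m(pair(pair(c, 0), pair(c, c)), 0, c))), 0, c))  →  m(pair(pair(c, 0), pair(c, c)), 0, m(pair(pair(c, 0), pair(c, m(pair(pair(c, 0), pair(c, c)), 0, c))), 0, c))   [R5 at 1.2.2]
4. m(pair(pair(c, 0), pair(c, c)), 0, m(pair(pair(c, 0), pair(c, m(pair(pair(c, 0), pair(c, c)), 0, c))), 0, c))  →  m(pair(pair(c, 0), pair(c, m(pair(pair(c, 0), pair(c, c)), 0, c))), 0, c)   [R5 at ε]
5. m(pair(pair(c, 0), pair(c, m(pair(pair(c, 0), pair(c, c)), 0, c))), 0, c)  →  m(pair(pair(c, 0), pair(c, c)), 0, c)   [R5 at 1.2.2]
6. m(pair(pair(c, 0), pair(c, c)), 0, c)  →  c   [R5 at ε]

Reduce t₂ = q(pair(q(pair(pair(c, m(pair(pair(c, 0), pair(c, c)), 0, 0)), pair(c, 0))), m(pair(pair(q(pair(pair(c, 0), c)), 0), pair(c, c)), 0, c))):
1. q(pair(q(pair(pair(c, m(pair(pair(c, 0), pair(c, c)), 0, 0)), pair(c, 0))), m(pair(pair(q(pair(pair(c, 0), c)), 0), pair(c, c)), 0, c)))  →  q(pair(q(pair(pair(c, 0), pair(c, 0))), m(pair(pair(q(pair(pair(c, 0), c)), 0), pair(c, c)), 0, c)))   [R5 at 1.1.1.1.2]
2. q(pair(q(pair(pair(c, 0), pair(c, 0))), m(pair(pair(q(pair(pair(c, 0), c)), 0), pair(c, c)), 0, c)))  →  q(pair(pair(c, 0), m(pair(pair(q(pair(pair(c, 0), c)), 0), pair(c, c)), 0, c)))   [R1 at 1.1]
3. q(pair(pair(c, 0), m(pair(pair(q(pair(pair(c, 0), c)), 0), pair(c, c)), 0, c)))  →  m(pair(pair(q(pair(pair(c, 0), c)), 0), pair(c, c)), 0, c)   [R1 at ε]
4. m(pair(pair(q(pair(pair(c, 0), c)), 0), pair(c, c)), 0, c)  →  m(pair(pair(c, 0), pair(c, c)), 0, c)   [R1 at 1.1.1]
5. m(pair(pair(c, 0), pair(c, c)), 0, c)  →  c   [R5 at ε]

yes — NF(t₁) = c, NF(t₂) = c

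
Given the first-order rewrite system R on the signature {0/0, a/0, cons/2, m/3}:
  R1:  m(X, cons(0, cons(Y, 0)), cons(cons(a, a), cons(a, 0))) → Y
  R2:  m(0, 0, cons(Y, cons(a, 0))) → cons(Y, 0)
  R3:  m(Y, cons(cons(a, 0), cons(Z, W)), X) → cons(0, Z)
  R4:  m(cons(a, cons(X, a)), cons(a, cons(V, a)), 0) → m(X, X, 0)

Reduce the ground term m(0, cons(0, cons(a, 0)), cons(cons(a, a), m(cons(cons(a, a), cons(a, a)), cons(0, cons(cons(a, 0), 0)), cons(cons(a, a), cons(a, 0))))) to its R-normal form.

a

1. m(0, cons(0, cons(a, 0)), cons(cons(a, a), m(cons(cons(a, a), cons(a, a)), cons(0, cons(cons(a, 0), 0)), cons(cons(a, a), cons(a, 0)))))  →  m(0, cons(0, cons(a, 0)), cons(cons(a, a), cons(a, 0)))   [R1 at 3.2]
2. m(0, cons(0, cons(a, 0)), cons(cons(a, a), cons(a, 0)))  →  a   [R1 at ε]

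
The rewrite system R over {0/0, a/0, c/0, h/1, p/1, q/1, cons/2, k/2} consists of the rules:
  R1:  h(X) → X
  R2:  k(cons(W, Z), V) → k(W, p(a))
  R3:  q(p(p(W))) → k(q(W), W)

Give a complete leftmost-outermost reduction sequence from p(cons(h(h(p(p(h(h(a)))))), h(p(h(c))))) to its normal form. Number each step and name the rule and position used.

1. p(cons(h(h(p(p(h(h(a)))))), h(p(h(c)))))  →  p(cons(h(p(p(h(h(a))))), h(p(h(c)))))   [R1 at 1.1]
2. p(cons(h(p(p(h(h(a))))), h(p(h(c)))))  →  p(cons(p(p(h(h(a)))), h(p(h(c)))))   [R1 at 1.1]
3. p(cons(p(p(h(h(a)))), h(p(h(c)))))  →  p(cons(p(p(h(a))), h(p(h(c)))))   [R1 at 1.1.1.1]
4. p(cons(p(p(h(a))), h(p(h(c)))))  →  p(cons(p(p(a)), h(p(h(c)))))   [R1 at 1.1.1.1]
5. p(cons(p(p(a)), h(p(h(c)))))  →  p(cons(p(p(a)), p(h(c))))   [R1 at 1.2]
6. p(cons(p(p(a)), p(h(c))))  →  p(cons(p(p(a)), p(c)))   [R1 at 1.2.1]

p(cons(p(p(a)), p(c)))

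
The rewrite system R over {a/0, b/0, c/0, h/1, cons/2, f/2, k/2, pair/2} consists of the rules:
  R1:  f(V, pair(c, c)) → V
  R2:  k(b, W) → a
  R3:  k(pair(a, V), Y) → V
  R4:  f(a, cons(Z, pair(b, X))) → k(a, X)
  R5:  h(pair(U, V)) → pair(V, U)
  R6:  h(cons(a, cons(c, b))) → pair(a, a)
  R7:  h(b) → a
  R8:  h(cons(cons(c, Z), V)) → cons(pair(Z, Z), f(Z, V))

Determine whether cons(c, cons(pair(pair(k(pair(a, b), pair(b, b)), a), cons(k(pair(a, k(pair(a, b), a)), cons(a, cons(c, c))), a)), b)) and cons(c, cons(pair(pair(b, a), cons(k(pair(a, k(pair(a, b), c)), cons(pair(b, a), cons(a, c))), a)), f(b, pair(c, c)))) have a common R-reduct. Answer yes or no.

Reduce t₁ = cons(c, cons(pair(pair(k(pair(a, b), pair(b, b)), a), cons(k(pair(a, k(pair(a, b), a)), cons(a, cons(c, c))), a)), b)):
1. cons(c, cons(pair(pair(k(pair(a, b), pair(b, b)), a), cons(k(pair(a, k(pair(a, b), a)), cons(a, cons(c, c))), a)), b))  →  cons(c, cons(pair(pair(b, a), cons(k(pair(a, k(pair(a, b), a)), cons(a, cons(c, c))), a)), b))   [R3 at 2.1.1.1]
2. cons(c, cons(pair(pair(b, a), cons(k(pair(a, k(pair(a, b), a)), cons(a, cons(c, c))), a)), b))  →  cons(c, cons(pair(pair(b, a), cons(k(pair(a, b), a), a)), b))   [R3 at 2.1.2.1]
3. cons(c, cons(pair(pair(b, a), cons(k(pair(a, b), a), a)), b))  →  cons(c, cons(pair(pair(b, a), cons(b, a)), b))   [R3 at 2.1.2.1]

Reduce t₂ = cons(c, cons(pair(pair(b, a), cons(k(pair(a, k(pair(a, b), c)), cons(pair(b, a), cons(a, c))), a)), f(b, pair(c, c)))):
1. cons(c, cons(pair(pair(b, a), cons(k(pair(a, k(pair(a, b), c)), cons(pair(b, a), cons(a, c))), a)), f(b, pair(c, c))))  →  cons(c, cons(pair(pair(b, a), cons(k(pair(a, b), c), a)), f(b, pair(c, c))))   [R3 at 2.1.2.1]
2. cons(c, cons(pair(pair(b, a), cons(k(pair(a, b), c), a)), f(b, pair(c, c))))  →  cons(c, cons(pair(pair(b, a), cons(b, a)), f(b, pair(c, c))))   [R3 at 2.1.2.1]
3. cons(c, cons(pair(pair(b, a), cons(b, a)), f(b, pair(c, c))))  →  cons(c, cons(pair(pair(b, a), cons(b, a)), b))   [R1 at 2.2]

yes — NF(t₁) = cons(c, cons(pair(pair(b, a), cons(b, a)), b)), NF(t₂) = cons(c, cons(pair(pair(b, a), cons(b, a)), b))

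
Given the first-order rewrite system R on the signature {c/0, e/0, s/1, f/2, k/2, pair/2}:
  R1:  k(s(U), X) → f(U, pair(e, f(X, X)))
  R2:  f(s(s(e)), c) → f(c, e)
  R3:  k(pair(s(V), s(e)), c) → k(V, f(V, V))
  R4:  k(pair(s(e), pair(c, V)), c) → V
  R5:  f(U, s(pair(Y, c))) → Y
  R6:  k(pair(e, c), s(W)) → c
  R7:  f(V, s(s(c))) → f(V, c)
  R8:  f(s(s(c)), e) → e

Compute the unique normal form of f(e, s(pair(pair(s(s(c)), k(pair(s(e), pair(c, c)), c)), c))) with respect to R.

1. f(e, s(pair(pair(s(s(c)), k(pair(s(e), pair(c, c)), c)), c)))  →  pair(s(s(c)), k(pair(s(e), pair(c, c)), c))   [R5 at ε]
2. pair(s(s(c)), k(pair(s(e), pair(c, c)), c))  →  pair(s(s(c)), c)   [R4 at 2]

pair(s(s(c)), c)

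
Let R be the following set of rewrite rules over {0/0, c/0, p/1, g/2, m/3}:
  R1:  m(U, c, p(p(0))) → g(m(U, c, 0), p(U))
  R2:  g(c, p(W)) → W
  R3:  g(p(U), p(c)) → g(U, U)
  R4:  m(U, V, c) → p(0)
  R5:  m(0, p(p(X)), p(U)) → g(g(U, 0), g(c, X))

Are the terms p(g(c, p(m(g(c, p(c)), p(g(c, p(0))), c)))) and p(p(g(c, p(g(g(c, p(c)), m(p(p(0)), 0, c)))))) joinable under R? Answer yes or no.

Reduce t₁ = p(g(c, p(m(g(c, p(c)), p(g(c, p(0))), c)))):
1. p(g(c, p(m(g(c, p(c)), p(g(c, p(0))), c))))  →  p(m(g(c, p(c)), p(g(c, p(0))), c))   [R2 at 1]
2. p(m(g(c, p(c)), p(g(c, p(0))), c))  →  p(p(0))   [R4 at 1]

Reduce t₂ = p(p(g(c, p(g(g(c, p(c)), m(p(p(0)), 0, c)))))):
1. p(p(g(c, p(g(g(c, p(c)), m(p(p(0)), 0, c))))))  →  p(p(g(g(c, p(c)), m(p(p(0)), 0, c))))   [R2 at 1.1]
2. p(p(g(g(c, p(c)), m(p(p(0)), 0, c))))  →  p(p(g(c, m(p(p(0)), 0, c))))   [R2 at 1.1.1]
3. p(p(g(c, m(p(p(0)), 0, c))))  →  p(p(g(c, p(0))))   [R4 at 1.1.2]
4. p(p(g(c, p(0))))  →  p(p(0))   [R2 at 1.1]

yes — NF(t₁) = p(p(0)), NF(t₂) = p(p(0))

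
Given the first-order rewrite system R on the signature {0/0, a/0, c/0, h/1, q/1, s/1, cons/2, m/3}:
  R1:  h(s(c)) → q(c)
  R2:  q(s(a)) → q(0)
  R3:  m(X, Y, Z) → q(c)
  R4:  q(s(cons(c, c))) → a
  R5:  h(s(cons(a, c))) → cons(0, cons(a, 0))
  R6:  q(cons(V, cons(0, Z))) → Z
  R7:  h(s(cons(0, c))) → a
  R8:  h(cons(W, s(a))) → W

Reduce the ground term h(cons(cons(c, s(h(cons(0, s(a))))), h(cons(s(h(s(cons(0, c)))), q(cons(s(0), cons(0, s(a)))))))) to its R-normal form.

1. h(cons(cons(c, s(h(cons(0, s(a))))), h(cons(s(h(s(cons(0, c)))), q(cons(s(0), cons(0, s(a))))))))  →  h(cons(cons(c, s(0)), h(cons(s(h(s(cons(0, c)))), q(cons(s(0), cons(0, s(a))))))))   [R8 at 1.1.2.1]
2. h(cons(cons(c, s(0)), h(cons(s(h(s(cons(0, c)))), q(cons(s(0), cons(0, s(a))))))))  →  h(cons(cons(c, s(0)), h(cons(s(a), q(cons(s(0), cons(0, s(a))))))))   [R7 at 1.2.1.1.1]
3. h(cons(cons(c, s(0)), h(cons(s(a), q(cons(s(0), cons(0, s(a))))))))  →  h(cons(cons(c, s(0)), h(cons(s(a), s(a)))))   [R6 at 1.2.1.2]
4. h(cons(cons(c, s(0)), h(cons(s(a), s(a)))))  →  h(cons(cons(c, s(0)), s(a)))   [R8 at 1.2]
5. h(cons(cons(c, s(0)), s(a)))  →  cons(c, s(0))   [R8 at ε]

cons(c, s(0))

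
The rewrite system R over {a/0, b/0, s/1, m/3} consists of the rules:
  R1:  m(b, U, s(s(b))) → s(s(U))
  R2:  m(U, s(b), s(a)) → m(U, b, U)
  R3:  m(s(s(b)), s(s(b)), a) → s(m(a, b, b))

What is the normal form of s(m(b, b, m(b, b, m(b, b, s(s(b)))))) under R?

1. s(m(b, b, m(b, b, m(b, b, s(s(b))))))  →  s(m(b, b, m(b, b, s(s(b)))))   [R1 at 1.3.3]
2. s(m(b, b, m(b, b, s(s(b)))))  →  s(m(b, b, s(s(b))))   [R1 at 1.3]
3. s(m(b, b, s(s(b))))  →  s(s(s(b)))   [R1 at 1]

s(s(s(b)))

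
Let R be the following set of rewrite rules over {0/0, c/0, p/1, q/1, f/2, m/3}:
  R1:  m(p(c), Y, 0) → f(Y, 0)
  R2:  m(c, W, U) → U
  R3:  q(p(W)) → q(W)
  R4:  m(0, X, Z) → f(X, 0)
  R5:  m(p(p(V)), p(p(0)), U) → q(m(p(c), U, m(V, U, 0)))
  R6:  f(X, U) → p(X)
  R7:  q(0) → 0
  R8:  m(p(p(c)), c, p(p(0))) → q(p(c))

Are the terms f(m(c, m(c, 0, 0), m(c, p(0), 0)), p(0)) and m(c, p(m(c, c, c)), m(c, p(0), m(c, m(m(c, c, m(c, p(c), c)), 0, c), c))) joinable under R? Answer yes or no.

no — NF(t₁) = p(0), NF(t₂) = c

Reduce t₁ = f(m(c, m(c, 0, 0), m(c, p(0), 0)), p(0)):
1. f(m(c, m(c, 0, 0), m(c, p(0), 0)), p(0))  →  p(m(c, m(c, 0, 0), m(c, p(0), 0)))   [R6 at ε]
2. p(m(c, m(c, 0, 0), m(c, p(0), 0)))  →  p(m(c, p(0), 0))   [R2 at 1]
3. p(m(c, p(0), 0))  →  p(0)   [R2 at 1]

Reduce t₂ = m(c, p(m(c, c, c)), m(c, p(0), m(c, m(m(c, c, m(c, p(c), c)), 0, c), c))):
1. m(c, p(m(c, c, c)), m(c, p(0), m(c, m(m(c, c, m(c, p(c), c)), 0, c), c)))  →  m(c, p(0), m(c, m(m(c, c, m(c, p(c), c)), 0, c), c))   [R2 at ε]
2. m(c, p(0), m(c, m(m(c, c, m(c, p(c), c)), 0, c), c))  →  m(c, m(m(c, c, m(c, p(c), c)), 0, c), c)   [R2 at ε]
3. m(c, m(m(c, c, m(c, p(c), c)), 0, c), c)  →  c   [R2 at ε]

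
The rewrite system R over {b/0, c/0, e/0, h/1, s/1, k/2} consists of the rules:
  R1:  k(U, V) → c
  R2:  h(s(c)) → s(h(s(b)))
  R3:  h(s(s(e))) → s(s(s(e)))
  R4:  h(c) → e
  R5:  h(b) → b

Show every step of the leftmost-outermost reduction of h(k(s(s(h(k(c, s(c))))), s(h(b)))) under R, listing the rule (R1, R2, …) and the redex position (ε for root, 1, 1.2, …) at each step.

e

1. h(k(s(s(h(k(c, s(c))))), s(h(b))))  →  h(c)   [R1 at 1]
2. h(c)  →  e   [R4 at ε]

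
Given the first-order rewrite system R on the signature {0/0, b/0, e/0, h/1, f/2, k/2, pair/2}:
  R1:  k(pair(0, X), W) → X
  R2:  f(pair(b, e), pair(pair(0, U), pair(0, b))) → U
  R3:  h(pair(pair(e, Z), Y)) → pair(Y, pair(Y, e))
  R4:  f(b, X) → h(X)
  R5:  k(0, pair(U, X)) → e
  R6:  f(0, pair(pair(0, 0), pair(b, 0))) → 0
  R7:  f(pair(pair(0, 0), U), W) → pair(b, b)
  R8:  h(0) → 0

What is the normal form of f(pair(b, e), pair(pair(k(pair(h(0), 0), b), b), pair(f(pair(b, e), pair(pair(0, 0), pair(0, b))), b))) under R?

b

1. f(pair(b, e), pair(pair(k(pair(h(0), 0), b), b), pair(f(pair(b, e), pair(pair(0, 0), pair(0, b))), b)))  →  f(pair(b, e), pair(pair(k(pair(0, 0), b), b), pair(f(pair(b, e), pair(pair(0, 0), pair(0, b))), b)))   [R8 at 2.1.1.1.1]
2. f(pair(b, e), pair(pair(k(pair(0, 0), b), b), pair(f(pair(b, e), pair(pair(0, 0), pair(0, b))), b)))  →  f(pair(b, e), pair(pair(0, b), pair(f(pair(b, e), pair(pair(0, 0), pair(0, b))), b)))   [R1 at 2.1.1]
3. f(pair(b, e), pair(pair(0, b), pair(f(pair(b, e), pair(pair(0, 0), pair(0, b))), b)))  →  f(pair(b, e), pair(pair(0, b), pair(0, b)))   [R2 at 2.2.1]
4. f(pair(b, e), pair(pair(0, b), pair(0, b)))  →  b   [R2 at ε]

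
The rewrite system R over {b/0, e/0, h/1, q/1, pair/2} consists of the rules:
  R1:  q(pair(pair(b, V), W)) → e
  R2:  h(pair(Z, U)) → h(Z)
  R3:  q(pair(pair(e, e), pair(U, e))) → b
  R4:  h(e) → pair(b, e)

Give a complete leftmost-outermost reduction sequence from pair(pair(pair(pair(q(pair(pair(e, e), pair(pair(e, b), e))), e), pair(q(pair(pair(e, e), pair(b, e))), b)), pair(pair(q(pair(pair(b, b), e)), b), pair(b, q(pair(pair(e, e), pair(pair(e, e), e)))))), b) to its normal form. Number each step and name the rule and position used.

pair(pair(pair(pair(b, e), pair(b, b)), pair(pair(e, b), pair(b, b))), b)

1. pair(pair(pair(pair(q(pair(pair(e, e), pair(pair(e, b), e))), e), pair(q(pair(pair(e, e), pair(b, e))), b)), pair(pair(q(pair(pair(b, b), e)), b), pair(b, q(pair(pair(e, e), pair(pair(e, e), e)))))), b)  →  pair(pair(pair(pair(b, e), pair(q(pair(pair(e, e), pair(b, e))), b)), pair(pair(q(pair(pair(b, b), e)), b), pair(b, q(pair(pair(e, e), pair(pair(e, e), e)))))), b)   [R3 at 1.1.1.1]
2. pair(pair(pair(pair(b, e), pair(q(pair(pair(e, e), pair(b, e))), b)), pair(pair(q(pair(pair(b, b), e)), b), pair(b, q(pair(pair(e, e), pair(pair(e, e), e)))))), b)  →  pair(pair(pair(pair(b, e), pair(b, b)), pair(pair(q(pair(pair(b, b), e)), b), pair(b, q(pair(pair(e, e), pair(pair(e, e), e)))))), b)   [R3 at 1.1.2.1]
3. pair(pair(pair(pair(b, e), pair(b, b)), pair(pair(q(pair(pair(b, b), e)), b), pair(b, q(pair(pair(e, e), pair(pair(e, e), e)))))), b)  →  pair(pair(pair(pair(b, e), pair(b, b)), pair(pair(e, b), pair(b, q(pair(pair(e, e), pair(pair(e, e), e)))))), b)   [R1 at 1.2.1.1]
4. pair(pair(pair(pair(b, e), pair(b, b)), pair(pair(e, b), pair(b, q(pair(pair(e, e), pair(pair(e, e), e)))))), b)  →  pair(pair(pair(pair(b, e), pair(b, b)), pair(pair(e, b), pair(b, b))), b)   [R3 at 1.2.2.2]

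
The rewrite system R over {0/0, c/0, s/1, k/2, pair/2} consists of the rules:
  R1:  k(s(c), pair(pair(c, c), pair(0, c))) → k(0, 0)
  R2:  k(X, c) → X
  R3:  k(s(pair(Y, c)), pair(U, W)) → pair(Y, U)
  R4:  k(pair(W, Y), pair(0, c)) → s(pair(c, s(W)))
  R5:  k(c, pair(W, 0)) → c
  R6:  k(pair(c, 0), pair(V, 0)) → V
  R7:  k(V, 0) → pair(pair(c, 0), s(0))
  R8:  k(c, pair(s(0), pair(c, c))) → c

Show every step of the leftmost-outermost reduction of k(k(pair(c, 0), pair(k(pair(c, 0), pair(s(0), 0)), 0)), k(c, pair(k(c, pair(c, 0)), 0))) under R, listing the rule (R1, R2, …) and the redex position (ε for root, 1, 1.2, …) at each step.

s(0)

1. k(k(pair(c, 0), pair(k(pair(c, 0), pair(s(0), 0)), 0)), k(c, pair(k(c, pair(c, 0)), 0)))  →  k(k(pair(c, 0), pair(s(0), 0)), k(c, pair(k(c, pair(c, 0)), 0)))   [R6 at 1]
2. k(k(pair(c, 0), pair(s(0), 0)), k(c, pair(k(c, pair(c, 0)), 0)))  →  k(s(0), k(c, pair(k(c, pair(c, 0)), 0)))   [R6 at 1]
3. k(s(0), k(c, pair(k(c, pair(c, 0)), 0)))  →  k(s(0), c)   [R5 at 2]
4. k(s(0), c)  →  s(0)   [R2 at ε]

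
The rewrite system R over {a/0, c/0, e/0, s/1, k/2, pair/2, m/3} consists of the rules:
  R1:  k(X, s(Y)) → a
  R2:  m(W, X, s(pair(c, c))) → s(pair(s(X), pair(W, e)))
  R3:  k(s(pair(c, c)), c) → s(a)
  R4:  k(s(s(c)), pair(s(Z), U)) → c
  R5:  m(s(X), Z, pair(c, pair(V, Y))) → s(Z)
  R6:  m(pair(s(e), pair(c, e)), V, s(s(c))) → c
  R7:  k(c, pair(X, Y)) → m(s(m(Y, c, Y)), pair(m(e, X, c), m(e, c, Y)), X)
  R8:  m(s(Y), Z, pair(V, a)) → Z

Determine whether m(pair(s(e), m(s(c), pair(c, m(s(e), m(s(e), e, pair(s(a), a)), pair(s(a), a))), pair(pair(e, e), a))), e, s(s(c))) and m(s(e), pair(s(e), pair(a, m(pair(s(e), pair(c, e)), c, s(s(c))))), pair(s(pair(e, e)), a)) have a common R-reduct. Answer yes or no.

no — NF(t₁) = c, NF(t₂) = pair(s(e), pair(a, c))

Reduce t₁ = m(pair(s(e), m(s(c), pair(c, m(s(e), m(s(e), e, pair(s(a), a)), pair(s(a), a))), pair(pair(e, e), a))), e, s(s(c))):
1. m(pair(s(e), m(s(c), pair(c, m(s(e), m(s(e), e, pair(s(a), a)), pair(s(a), a))), pair(pair(e, e), a))), e, s(s(c)))  →  m(pair(s(e), pair(c, m(s(e), m(s(e), e, pair(s(a), a)), pair(s(a), a)))), e, s(s(c)))   [R8 at 1.2]
2. m(pair(s(e), pair(c, m(s(e), m(s(e), e, pair(s(a), a)), pair(s(a), a)))), e, s(s(c)))  →  m(pair(s(e), pair(c, m(s(e), e, pair(s(a), a)))), e, s(s(c)))   [R8 at 1.2.2]
3. m(pair(s(e), pair(c, m(s(e), e, pair(s(a), a)))), e, s(s(c)))  →  m(pair(s(e), pair(c, e)), e, s(s(c)))   [R8 at 1.2.2]
4. m(pair(s(e), pair(c, e)), e, s(s(c)))  →  c   [R6 at ε]

Reduce t₂ = m(s(e), pair(s(e), pair(a, m(pair(s(e), pair(c, e)), c, s(s(c))))), pair(s(pair(e, e)), a)):
1. m(s(e), pair(s(e), pair(a, m(pair(s(e), pair(c, e)), c, s(s(c))))), pair(s(pair(e, e)), a))  →  pair(s(e), pair(a, m(pair(s(e), pair(c, e)), c, s(s(c)))))   [R8 at ε]
2. pair(s(e), pair(a, m(pair(s(e), pair(c, e)), c, s(s(c)))))  →  pair(s(e), pair(a, c))   [R6 at 2.2]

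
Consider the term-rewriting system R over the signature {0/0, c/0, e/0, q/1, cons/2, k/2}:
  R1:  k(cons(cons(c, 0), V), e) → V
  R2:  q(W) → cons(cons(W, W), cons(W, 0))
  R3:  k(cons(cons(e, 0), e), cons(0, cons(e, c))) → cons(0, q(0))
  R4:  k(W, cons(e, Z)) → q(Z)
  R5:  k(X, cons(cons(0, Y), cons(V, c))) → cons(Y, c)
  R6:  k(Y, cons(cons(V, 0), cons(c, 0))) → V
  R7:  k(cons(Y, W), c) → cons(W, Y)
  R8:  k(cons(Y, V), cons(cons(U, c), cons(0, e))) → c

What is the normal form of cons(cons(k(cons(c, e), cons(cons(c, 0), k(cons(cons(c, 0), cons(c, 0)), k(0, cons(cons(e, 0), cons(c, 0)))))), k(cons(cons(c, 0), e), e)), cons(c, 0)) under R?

1. cons(cons(k(cons(c, e), cons(cons(c, 0), k(cons(cons(c, 0), cons(c, 0)), k(0, cons(cons(e, 0), cons(c, 0)))))), k(cons(cons(c, 0), e), e)), cons(c, 0))  →  cons(cons(k(cons(c, e), cons(cons(c, 0), k(cons(cons(c, 0), cons(c, 0)), e))), k(cons(cons(c, 0), e), e)), cons(c, 0))   [R6 at 1.1.2.2.2]
2. cons(cons(k(cons(c, e), cons(cons(c, 0), k(cons(cons(c, 0), cons(c, 0)), e))), k(cons(cons(c, 0), e), e)), cons(c, 0))  →  cons(cons(k(cons(c, e), cons(cons(c, 0), cons(c, 0))), k(cons(cons(c, 0), e), e)), cons(c, 0))   [R1 at 1.1.2.2]
3. cons(cons(k(cons(c, e), cons(cons(c, 0), cons(c, 0))), k(cons(cons(c, 0), e), e)), cons(c, 0))  →  cons(cons(c, k(cons(cons(c, 0), e), e)), cons(c, 0))   [R6 at 1.1]
4. cons(cons(c, k(cons(cons(c, 0), e), e)), cons(c, 0))  →  cons(cons(c, e), cons(c, 0))   [R1 at 1.2]

cons(cons(c, e), cons(c, 0))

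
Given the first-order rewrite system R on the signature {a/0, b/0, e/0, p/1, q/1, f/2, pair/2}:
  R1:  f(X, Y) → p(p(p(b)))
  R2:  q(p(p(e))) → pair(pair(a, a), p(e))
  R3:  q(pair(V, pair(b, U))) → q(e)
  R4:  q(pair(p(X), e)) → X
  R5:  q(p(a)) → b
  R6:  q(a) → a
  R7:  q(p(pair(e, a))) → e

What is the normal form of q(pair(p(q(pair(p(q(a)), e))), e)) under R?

a

1. q(pair(p(q(pair(p(q(a)), e))), e))  →  q(pair(p(q(a)), e))   [R4 at ε]
2. q(pair(p(q(a)), e))  →  q(a)   [R4 at ε]
3. q(a)  →  a   [R6 at ε]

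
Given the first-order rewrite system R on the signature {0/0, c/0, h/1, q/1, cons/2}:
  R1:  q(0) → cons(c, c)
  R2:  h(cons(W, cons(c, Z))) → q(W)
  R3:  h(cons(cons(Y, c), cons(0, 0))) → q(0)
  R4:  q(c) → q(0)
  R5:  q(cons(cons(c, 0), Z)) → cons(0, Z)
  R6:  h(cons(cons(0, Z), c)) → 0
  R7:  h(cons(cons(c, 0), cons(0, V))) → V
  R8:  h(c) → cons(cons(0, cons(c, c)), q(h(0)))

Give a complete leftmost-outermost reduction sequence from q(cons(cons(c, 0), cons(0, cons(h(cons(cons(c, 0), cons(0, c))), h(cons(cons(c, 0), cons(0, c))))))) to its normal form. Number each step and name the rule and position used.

1. q(cons(cons(c, 0), cons(0, cons(h(cons(cons(c, 0), cons(0, c))), h(cons(cons(c, 0), cons(0, c)))))))  →  cons(0, cons(0, cons(h(cons(cons(c, 0), cons(0, c))), h(cons(cons(c, 0), cons(0, c))))))   [R5 at ε]
2. cons(0, cons(0, cons(h(cons(cons(c, 0), cons(0, c))), h(cons(cons(c, 0), cons(0, c))))))  →  cons(0, cons(0, cons(c, h(cons(cons(c, 0), cons(0, c))))))   [R7 at 2.2.1]
3. cons(0, cons(0, cons(c, h(cons(cons(c, 0), cons(0, c))))))  →  cons(0, cons(0, cons(c, c)))   [R7 at 2.2.2]

cons(0, cons(0, cons(c, c)))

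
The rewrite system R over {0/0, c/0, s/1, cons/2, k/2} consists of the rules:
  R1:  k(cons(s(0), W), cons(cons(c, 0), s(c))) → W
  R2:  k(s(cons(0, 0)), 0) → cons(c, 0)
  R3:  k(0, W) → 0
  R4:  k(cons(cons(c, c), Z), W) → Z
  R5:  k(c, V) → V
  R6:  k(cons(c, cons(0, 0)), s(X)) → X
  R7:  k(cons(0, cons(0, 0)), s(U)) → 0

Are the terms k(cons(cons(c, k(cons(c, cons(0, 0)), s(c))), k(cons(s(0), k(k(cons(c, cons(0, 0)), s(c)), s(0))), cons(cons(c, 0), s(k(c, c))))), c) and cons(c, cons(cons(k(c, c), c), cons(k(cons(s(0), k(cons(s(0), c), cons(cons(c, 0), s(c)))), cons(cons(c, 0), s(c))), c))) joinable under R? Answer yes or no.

Reduce t₁ = k(cons(cons(c, k(cons(c, cons(0, 0)), s(c))), k(cons(s(0), k(k(cons(c, cons(0, 0)), s(c)), s(0))), cons(cons(c, 0), s(k(c, c))))), c):
1. k(cons(cons(c, k(cons(c, cons(0, 0)), s(c))), k(cons(s(0), k(k(cons(c, cons(0, 0)), s(c)), s(0))), cons(cons(c, 0), s(k(c, c))))), c)  →  k(cons(cons(c, c), k(cons(s(0), k(k(cons(c, cons(0, 0)), s(c)), s(0))), cons(cons(c, 0), s(k(c, c))))), c)   [R6 at 1.1.2]
2. k(cons(cons(c, c), k(cons(s(0), k(k(cons(c, cons(0, 0)), s(c)), s(0))), cons(cons(c, 0), s(k(c, c))))), c)  →  k(cons(s(0), k(k(cons(c, cons(0, 0)), s(c)), s(0))), cons(cons(c, 0), s(k(c, c))))   [R4 at ε]
3. k(cons(s(0), k(k(cons(c, cons(0, 0)), s(c)), s(0))), cons(cons(c, 0), s(k(c, c))))  →  k(cons(s(0), k(c, s(0))), cons(cons(c, 0), s(k(c, c))))   [R6 at 1.2.1]
4. k(cons(s(0), k(c, s(0))), cons(cons(c, 0), s(k(c, c))))  →  k(cons(s(0), s(0)), cons(cons(c, 0), s(k(c, c))))   [R5 at 1.2]
5. k(cons(s(0), s(0)), cons(cons(c, 0), s(k(c, c))))  →  k(cons(s(0), s(0)), cons(cons(c, 0), s(c)))   [R5 at 2.2.1]
6. k(cons(s(0), s(0)), cons(cons(c, 0), s(c)))  →  s(0)   [R1 at ε]

Reduce t₂ = cons(c, cons(cons(k(c, c), c), cons(k(cons(s(0), k(cons(s(0), c), cons(cons(c, 0), s(c)))), cons(cons(c, 0), s(c))), c))):
1. cons(c, cons(cons(k(c, c), c), cons(k(cons(s(0), k(cons(s(0), c), cons(cons(c, 0), s(c)))), cons(cons(c, 0), s(c))), c)))  →  cons(c, cons(cons(c, c), cons(k(cons(s(0), k(cons(s(0), c), cons(cons(c, 0), s(c)))), cons(cons(c, 0), s(c))), c)))   [R5 at 2.1.1]
2. cons(c, cons(cons(c, c), cons(k(cons(s(0), k(cons(s(0), c), cons(cons(c, 0), s(c)))), cons(cons(c, 0), s(c))), c)))  →  cons(c, cons(cons(c, c), cons(k(cons(s(0), c), cons(cons(c, 0), s(c))), c)))   [R1 at 2.2.1]
3. cons(c, cons(cons(c, c), cons(k(cons(s(0), c), cons(cons(c, 0), s(c))), c)))  →  cons(c, cons(cons(c, c), cons(c, c)))   [R1 at 2.2.1]

no — NF(t₁) = s(0), NF(t₂) = cons(c, cons(cons(c, c), cons(c, c)))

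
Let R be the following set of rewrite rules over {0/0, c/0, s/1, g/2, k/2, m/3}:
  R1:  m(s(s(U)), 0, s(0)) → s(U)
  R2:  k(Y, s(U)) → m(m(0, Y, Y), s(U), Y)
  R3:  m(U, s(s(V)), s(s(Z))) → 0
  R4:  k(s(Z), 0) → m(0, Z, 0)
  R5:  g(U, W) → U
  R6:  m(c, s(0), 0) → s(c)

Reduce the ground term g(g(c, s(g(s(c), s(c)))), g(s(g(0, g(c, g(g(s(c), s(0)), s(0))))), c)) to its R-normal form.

1. g(g(c, s(g(s(c), s(c)))), g(s(g(0, g(c, g(g(s(c), s(0)), s(0))))), c))  →  g(c, s(g(s(c), s(c))))   [R5 at ε]
2. g(c, s(g(s(c), s(c))))  →  c   [R5 at ε]

c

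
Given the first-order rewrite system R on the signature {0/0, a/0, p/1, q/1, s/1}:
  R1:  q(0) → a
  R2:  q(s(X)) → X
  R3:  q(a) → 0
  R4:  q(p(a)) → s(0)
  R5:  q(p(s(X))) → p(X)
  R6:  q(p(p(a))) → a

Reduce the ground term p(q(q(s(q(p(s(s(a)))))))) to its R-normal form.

1. p(q(q(s(q(p(s(s(a))))))))  →  p(q(q(p(s(s(a))))))   [R2 at 1.1]
2. p(q(q(p(s(s(a))))))  →  p(q(p(s(a))))   [R5 at 1.1]
3. p(q(p(s(a))))  →  p(p(a))   [R5 at 1]

p(p(a))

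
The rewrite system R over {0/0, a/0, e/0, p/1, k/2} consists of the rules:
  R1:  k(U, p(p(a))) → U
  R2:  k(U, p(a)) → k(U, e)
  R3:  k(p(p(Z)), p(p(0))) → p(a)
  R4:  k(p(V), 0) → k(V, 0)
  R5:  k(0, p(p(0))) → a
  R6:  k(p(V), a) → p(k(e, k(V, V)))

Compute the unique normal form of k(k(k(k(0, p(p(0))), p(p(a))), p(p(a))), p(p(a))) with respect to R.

a

1. k(k(k(k(0, p(p(0))), p(p(a))), p(p(a))), p(p(a)))  →  k(k(k(0, p(p(0))), p(p(a))), p(p(a)))   [R1 at ε]
2. k(k(k(0, p(p(0))), p(p(a))), p(p(a)))  →  k(k(0, p(p(0))), p(p(a)))   [R1 at ε]
3. k(k(0, p(p(0))), p(p(a)))  →  k(0, p(p(0)))   [R1 at ε]
4. k(0, p(p(0)))  →  a   [R5 at ε]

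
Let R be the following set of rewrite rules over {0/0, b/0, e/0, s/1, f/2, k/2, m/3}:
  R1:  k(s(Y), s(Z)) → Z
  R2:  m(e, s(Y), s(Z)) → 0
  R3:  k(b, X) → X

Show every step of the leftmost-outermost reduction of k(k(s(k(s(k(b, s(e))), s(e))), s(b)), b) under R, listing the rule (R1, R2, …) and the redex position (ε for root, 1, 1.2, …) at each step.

b

1. k(k(s(k(s(k(b, s(e))), s(e))), s(b)), b)  →  k(b, b)   [R1 at 1]
2. k(b, b)  →  b   [R3 at ε]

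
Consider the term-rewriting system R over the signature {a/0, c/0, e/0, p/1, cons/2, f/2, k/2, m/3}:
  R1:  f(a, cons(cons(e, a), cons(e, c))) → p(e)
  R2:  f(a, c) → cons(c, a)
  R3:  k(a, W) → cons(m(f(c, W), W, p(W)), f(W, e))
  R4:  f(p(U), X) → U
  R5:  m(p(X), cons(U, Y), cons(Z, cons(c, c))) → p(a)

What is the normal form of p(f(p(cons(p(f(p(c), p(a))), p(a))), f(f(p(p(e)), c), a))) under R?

1. p(f(p(cons(p(f(p(c), p(a))), p(a))), f(f(p(p(e)), c), a)))  →  p(cons(p(f(p(c), p(a))), p(a)))   [R4 at 1]
2. p(cons(p(f(p(c), p(a))), p(a)))  →  p(cons(p(c), p(a)))   [R4 at 1.1.1]

p(cons(p(c), p(a)))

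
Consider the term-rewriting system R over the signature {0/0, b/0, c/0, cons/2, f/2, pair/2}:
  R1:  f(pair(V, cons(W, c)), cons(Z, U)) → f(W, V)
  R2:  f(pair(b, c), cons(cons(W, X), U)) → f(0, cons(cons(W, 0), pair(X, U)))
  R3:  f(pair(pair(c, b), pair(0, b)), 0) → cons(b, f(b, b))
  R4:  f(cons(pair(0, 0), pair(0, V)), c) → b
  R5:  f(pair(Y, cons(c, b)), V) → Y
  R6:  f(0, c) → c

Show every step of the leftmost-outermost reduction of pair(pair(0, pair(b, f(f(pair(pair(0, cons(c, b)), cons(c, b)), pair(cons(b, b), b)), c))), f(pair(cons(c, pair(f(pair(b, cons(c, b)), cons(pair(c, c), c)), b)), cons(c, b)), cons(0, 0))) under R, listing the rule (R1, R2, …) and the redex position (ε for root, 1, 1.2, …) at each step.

1. pair(pair(0, pair(b, f(f(pair(pair(0, cons(c, b)), cons(c, b)), pair(cons(b, b), b)), c))), f(pair(cons(c, pair(f(pair(b, cons(c, b)), cons(pair(c, c), c)), b)), cons(c, b)), cons(0, 0)))  →  pair(pair(0, pair(b, f(pair(0, cons(c, b)), c))), f(pair(cons(c, pair(f(pair(b, cons(c, b)), cons(pair(c, c), c)), b)), cons(c, b)), cons(0, 0)))   [R5 at 1.2.2.1]
2. pair(pair(0, pair(b, f(pair(0, cons(c, b)), c))), f(pair(cons(c, pair(f(pair(b, cons(c, b)), cons(pair(c, c), c)), b)), cons(c, b)), cons(0, 0)))  →  pair(pair(0, pair(b, 0)), f(pair(cons(c, pair(f(pair(b, cons(c, b)), cons(pair(c, c), c)), b)), cons(c, b)), cons(0, 0)))   [R5 at 1.2.2]
3. pair(pair(0, pair(b, 0)), f(pair(cons(c, pair(f(pair(b, cons(c, b)), cons(pair(c, c), c)), b)), cons(c, b)), cons(0, 0)))  →  pair(pair(0, pair(b, 0)), cons(c, pair(f(pair(b, cons(c, b)), cons(pair(c, c), c)), b)))   [R5 at 2]
4. pair(pair(0, pair(b, 0)), cons(c, pair(f(pair(b, cons(c, b)), cons(pair(c, c), c)), b)))  →  pair(pair(0, pair(b, 0)), cons(c, pair(b, b)))   [R5 at 2.2.1]

pair(pair(0, pair(b, 0)), cons(c, pair(b, b)))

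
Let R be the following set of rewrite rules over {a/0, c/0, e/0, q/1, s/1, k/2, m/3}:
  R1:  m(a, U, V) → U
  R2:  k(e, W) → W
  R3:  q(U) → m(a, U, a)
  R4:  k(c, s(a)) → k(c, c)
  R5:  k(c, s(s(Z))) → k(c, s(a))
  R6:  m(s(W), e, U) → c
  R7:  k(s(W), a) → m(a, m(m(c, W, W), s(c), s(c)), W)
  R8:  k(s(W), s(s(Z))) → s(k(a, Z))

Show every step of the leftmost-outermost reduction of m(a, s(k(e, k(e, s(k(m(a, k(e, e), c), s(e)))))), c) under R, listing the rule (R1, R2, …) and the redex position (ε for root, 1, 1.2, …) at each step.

s(s(s(e)))

1. m(a, s(k(e, k(e, s(k(m(a, k(e, e), c), s(e)))))), c)  →  s(k(e, k(e, s(k(m(a, k(e, e), c), s(e))))))   [R1 at ε]
2. s(k(e, k(e, s(k(m(a, k(e, e), c), s(e))))))  →  s(k(e, s(k(m(a, k(e, e), c), s(e)))))   [R2 at 1]
3. s(k(e, s(k(m(a, k(e, e), c), s(e)))))  →  s(s(k(m(a, k(e, e), c), s(e))))   [R2 at 1]
4. s(s(k(m(a, k(e, e), c), s(e))))  →  s(s(k(k(e, e), s(e))))   [R1 at 1.1.1]
5. s(s(k(k(e, e), s(e))))  →  s(s(k(e, s(e))))   [R2 at 1.1.1]
6. s(s(k(e, s(e))))  →  s(s(s(e)))   [R2 at 1.1]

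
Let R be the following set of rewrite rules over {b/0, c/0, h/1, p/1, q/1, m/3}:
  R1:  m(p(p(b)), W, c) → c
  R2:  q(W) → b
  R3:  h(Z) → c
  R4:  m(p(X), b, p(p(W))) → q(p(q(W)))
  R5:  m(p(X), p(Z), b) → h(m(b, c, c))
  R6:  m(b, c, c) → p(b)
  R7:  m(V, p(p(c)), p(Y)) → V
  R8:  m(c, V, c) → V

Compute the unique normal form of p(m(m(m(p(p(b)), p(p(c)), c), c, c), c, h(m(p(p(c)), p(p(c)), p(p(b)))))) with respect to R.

p(c)

1. p(m(m(m(p(p(b)), p(p(c)), c), c, c), c, h(m(p(p(c)), p(p(c)), p(p(b))))))  →  p(m(m(c, c, c), c, h(m(p(p(c)), p(p(c)), p(p(b))))))   [R1 at 1.1.1]
2. p(m(m(c, c, c), c, h(m(p(p(c)), p(p(c)), p(p(b))))))  →  p(m(c, c, h(m(p(p(c)), p(p(c)), p(p(b))))))   [R8 at 1.1]
3. p(m(c, c, h(m(p(p(c)), p(p(c)), p(p(b))))))  →  p(m(c, c, c))   [R3 at 1.3]
4. p(m(c, c, c))  →  p(c)   [R8 at 1]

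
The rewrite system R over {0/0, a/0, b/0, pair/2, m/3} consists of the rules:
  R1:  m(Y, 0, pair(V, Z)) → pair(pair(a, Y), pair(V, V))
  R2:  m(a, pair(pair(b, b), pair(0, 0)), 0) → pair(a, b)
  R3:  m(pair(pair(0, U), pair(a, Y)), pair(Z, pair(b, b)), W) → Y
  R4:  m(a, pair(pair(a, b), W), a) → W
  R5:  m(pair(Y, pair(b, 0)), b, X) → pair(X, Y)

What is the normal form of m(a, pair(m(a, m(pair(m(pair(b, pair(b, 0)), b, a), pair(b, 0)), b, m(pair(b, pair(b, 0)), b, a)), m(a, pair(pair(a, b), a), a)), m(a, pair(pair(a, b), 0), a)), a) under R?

1. m(a, pair(m(a, m(pair(m(pair(b, pair(b, 0)), b, a), pair(b, 0)), b, m(pair(b, pair(b, 0)), b, a)), m(a, pair(pair(a, b), a), a)), m(a, pair(pair(a, b), 0), a)), a)  →  m(a, pair(m(a, pair(m(pair(b, pair(b, 0)), b, a), m(pair(b, pair(b, 0)), b, a)), m(a, pair(pair(a, b), a), a)), m(a, pair(pair(a, b), 0), a)), a)   [R5 at 2.1.2]
2. m(a, pair(m(a, pair(m(pair(b, pair(b, 0)), b, a), m(pair(b, pair(b, 0)), b, a)), m(a, pair(pair(a, b), a), a)), m(a, pair(pair(a, b), 0), a)), a)  →  m(a, pair(m(a, pair(pair(a, b), m(pair(b, pair(b, 0)), b, a)), m(a, pair(pair(a, b), a), a)), m(a, pair(pair(a, b), 0), a)), a)   [R5 at 2.1.2.1]
3. m(a, pair(m(a, pair(pair(a, b), m(pair(b, pair(b, 0)), b, a)), m(a, pair(pair(a, b), a), a)), m(a, pair(pair(a, b), 0), a)), a)  →  m(a, pair(m(a, pair(pair(a, b), pair(a, b)), m(a, pair(pair(a, b), a), a)), m(a, pair(pair(a, b), 0), a)), a)   [R5 at 2.1.2.2]
4. m(a, pair(m(a, pair(pair(a, b), pair(a, b)), m(a, pair(pair(a, b), a), a)), m(a, pair(pair(a, b), 0), a)), a)  →  m(a, pair(m(a, pair(pair(a, b), pair(a, b)), a), m(a, pair(pair(a, b), 0), a)), a)   [R4 at 2.1.3]
5. m(a, pair(m(a, pair(pair(a, b), pair(a, b)), a), m(a, pair(pair(a, b), 0), a)), a)  →  m(a, pair(pair(a, b), m(a, pair(pair(a, b), 0), a)), a)   [R4 at 2.1]
6. m(a, pair(pair(a, b), m(a, pair(pair(a, b), 0), a)), a)  →  m(a, pair(pair(a, b), 0), a)   [R4 at ε]
7. m(a, pair(pair(a, b), 0), a)  →  0   [R4 at ε]

0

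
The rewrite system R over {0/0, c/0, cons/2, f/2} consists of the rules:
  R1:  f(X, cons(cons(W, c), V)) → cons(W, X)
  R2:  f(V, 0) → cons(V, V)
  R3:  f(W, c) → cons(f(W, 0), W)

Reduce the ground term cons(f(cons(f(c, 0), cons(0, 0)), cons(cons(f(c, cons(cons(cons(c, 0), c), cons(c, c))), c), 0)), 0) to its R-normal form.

cons(cons(cons(cons(c, 0), c), cons(cons(c, c), cons(0, 0))), 0)

1. cons(f(cons(f(c, 0), cons(0, 0)), cons(cons(f(c, cons(cons(cons(c, 0), c), cons(c, c))), c), 0)), 0)  →  cons(cons(f(c, cons(cons(cons(c, 0), c), cons(c, c))), cons(f(c, 0), cons(0, 0))), 0)   [R1 at 1]
2. cons(cons(f(c, cons(cons(cons(c, 0), c), cons(c, c))), cons(f(c, 0), cons(0, 0))), 0)  →  cons(cons(cons(cons(c, 0), c), cons(f(c, 0), cons(0, 0))), 0)   [R1 at 1.1]
3. cons(cons(cons(cons(c, 0), c), cons(f(c, 0), cons(0, 0))), 0)  →  cons(cons(cons(cons(c, 0), c), cons(cons(c, c), cons(0, 0))), 0)   [R2 at 1.2.1]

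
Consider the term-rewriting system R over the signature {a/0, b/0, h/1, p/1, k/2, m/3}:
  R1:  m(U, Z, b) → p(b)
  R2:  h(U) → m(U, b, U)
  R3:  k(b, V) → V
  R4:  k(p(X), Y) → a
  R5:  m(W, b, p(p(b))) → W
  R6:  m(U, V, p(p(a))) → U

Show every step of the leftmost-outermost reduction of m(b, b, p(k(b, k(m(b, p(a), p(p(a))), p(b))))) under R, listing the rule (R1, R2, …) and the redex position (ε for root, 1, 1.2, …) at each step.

1. m(b, b, p(k(b, k(m(b, p(a), p(p(a))), p(b)))))  →  m(b, b, p(k(m(b, p(a), p(p(a))), p(b))))   [R3 at 3.1]
2. m(b, b, p(k(m(b, p(a), p(p(a))), p(b))))  →  m(b, b, p(k(b, p(b))))   [R6 at 3.1.1]
3. m(b, b, p(k(b, p(b))))  →  m(b, b, p(p(b)))   [R3 at 3.1]
4. m(b, b, p(p(b)))  →  b   [R5 at ε]

b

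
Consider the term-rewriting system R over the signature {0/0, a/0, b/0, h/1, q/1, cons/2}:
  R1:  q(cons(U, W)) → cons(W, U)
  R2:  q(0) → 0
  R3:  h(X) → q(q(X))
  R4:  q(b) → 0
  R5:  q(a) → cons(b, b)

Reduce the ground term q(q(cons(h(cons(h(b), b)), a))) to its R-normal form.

1. q(q(cons(h(cons(h(b), b)), a)))  →  q(cons(a, h(cons(h(b), b))))   [R1 at 1]
2. q(cons(a, h(cons(h(b), b))))  →  cons(h(cons(h(b), b)), a)   [R1 at ε]
3. cons(h(cons(h(b), b)), a)  →  cons(q(q(cons(h(b), b))), a)   [R3 at 1]
4. cons(q(q(cons(h(b), b))), a)  →  cons(q(cons(b, h(b))), a)   [R1 at 1.1]
5. cons(q(cons(b, h(b))), a)  →  cons(cons(h(b), b), a)   [R1 at 1]
6. cons(cons(h(b), b), a)  →  cons(cons(q(q(b)), b), a)   [R3 at 1.1]
7. cons(cons(q(q(b)), b), a)  →  cons(cons(q(0), b), a)   [R4 at 1.1.1]
8. cons(cons(q(0), b), a)  →  cons(cons(0, b), a)   [R2 at 1.1]

cons(cons(0, b), a)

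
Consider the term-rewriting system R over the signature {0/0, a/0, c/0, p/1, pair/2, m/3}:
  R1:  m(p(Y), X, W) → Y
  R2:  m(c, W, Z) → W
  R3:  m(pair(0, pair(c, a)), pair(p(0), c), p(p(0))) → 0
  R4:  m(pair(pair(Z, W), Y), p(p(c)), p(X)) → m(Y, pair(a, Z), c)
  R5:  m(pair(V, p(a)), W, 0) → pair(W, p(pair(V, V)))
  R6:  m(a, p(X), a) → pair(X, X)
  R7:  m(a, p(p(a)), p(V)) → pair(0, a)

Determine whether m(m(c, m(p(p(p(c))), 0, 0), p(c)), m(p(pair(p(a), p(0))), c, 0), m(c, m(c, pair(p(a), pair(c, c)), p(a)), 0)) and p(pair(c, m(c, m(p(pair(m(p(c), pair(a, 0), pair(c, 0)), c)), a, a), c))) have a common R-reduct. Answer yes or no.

no — NF(t₁) = p(c), NF(t₂) = p(pair(c, pair(c, c)))

Reduce t₁ = m(m(c, m(p(p(p(c))), 0, 0), p(c)), m(p(pair(p(a), p(0))), c, 0), m(c, m(c, pair(p(a), pair(c, c)), p(a)), 0)):
1. m(m(c, m(p(p(p(c))), 0, 0), p(c)), m(p(pair(p(a), p(0))), c, 0), m(c, m(c, pair(p(a), pair(c, c)), p(a)), 0))  →  m(m(p(p(p(c))), 0, 0), m(p(pair(p(a), p(0))), c, 0), m(c, m(c, pair(p(a), pair(c, c)), p(a)), 0))   [R2 at 1]
2. m(m(p(p(p(c))), 0, 0), m(p(pair(p(a), p(0))), c, 0), m(c, m(c, pair(p(a), pair(c, c)), p(a)), 0))  →  m(p(p(c)), m(p(pair(p(a), p(0))), c, 0), m(c, m(c, pair(p(a), pair(c, c)), p(a)), 0))   [R1 at 1]
3. m(p(p(c)), m(p(pair(p(a), p(0))), c, 0), m(c, m(c, pair(p(a), pair(c, c)), p(a)), 0))  →  p(c)   [R1 at ε]

Reduce t₂ = p(pair(c, m(c, m(p(pair(m(p(c), pair(a, 0), pair(c, 0)), c)), a, a), c))):
1. p(pair(c, m(c, m(p(pair(m(p(c), pair(a, 0), pair(c, 0)), c)), a, a), c)))  →  p(pair(c, m(p(pair(m(p(c), pair(a, 0), pair(c, 0)), c)), a, a)))   [R2 at 1.2]
2. p(pair(c, m(p(pair(m(p(c), pair(a, 0), pair(c, 0)), c)), a, a)))  →  p(pair(c, pair(m(p(c), pair(a, 0), pair(c, 0)), c)))   [R1 at 1.2]
3. p(pair(c, pair(m(p(c), pair(a, 0), pair(c, 0)), c)))  →  p(pair(c, pair(c, c)))   [R1 at 1.2.1]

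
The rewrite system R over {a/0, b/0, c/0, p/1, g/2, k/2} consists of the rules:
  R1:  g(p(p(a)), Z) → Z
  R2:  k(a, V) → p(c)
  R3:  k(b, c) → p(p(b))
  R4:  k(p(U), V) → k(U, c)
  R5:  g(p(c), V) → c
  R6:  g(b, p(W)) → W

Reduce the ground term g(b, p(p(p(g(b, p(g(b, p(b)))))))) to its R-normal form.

1. g(b, p(p(p(g(b, p(g(b, p(b))))))))  →  p(p(g(b, p(g(b, p(b))))))   [R6 at ε]
2. p(p(g(b, p(g(b, p(b))))))  →  p(p(g(b, p(b))))   [R6 at 1.1]
3. p(p(g(b, p(b))))  →  p(p(b))   [R6 at 1.1]

p(p(b))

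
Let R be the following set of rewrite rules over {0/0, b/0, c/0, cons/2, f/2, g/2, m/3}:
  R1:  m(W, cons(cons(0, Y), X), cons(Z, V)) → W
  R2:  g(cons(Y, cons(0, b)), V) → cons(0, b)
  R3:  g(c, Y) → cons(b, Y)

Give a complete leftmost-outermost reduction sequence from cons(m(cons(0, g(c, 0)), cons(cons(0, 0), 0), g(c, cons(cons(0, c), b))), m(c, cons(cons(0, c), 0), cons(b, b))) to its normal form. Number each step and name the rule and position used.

cons(cons(0, cons(b, 0)), c)

1. cons(m(cons(0, g(c, 0)), cons(cons(0, 0), 0), g(c, cons(cons(0, c), b))), m(c, cons(cons(0, c), 0), cons(b, b)))  →  cons(m(cons(0, cons(b, 0)), cons(cons(0, 0), 0), g(c, cons(cons(0, c), b))), m(c, cons(cons(0, c), 0), cons(b, b)))   [R3 at 1.1.2]
2. cons(m(cons(0, cons(b, 0)), cons(cons(0, 0), 0), g(c, cons(cons(0, c), b))), m(c, cons(cons(0, c), 0), cons(b, b)))  →  cons(m(cons(0, cons(b, 0)), cons(cons(0, 0), 0), cons(b, cons(cons(0, c), b))), m(c, cons(cons(0, c), 0), cons(b, b)))   [R3 at 1.3]
3. cons(m(cons(0, cons(b, 0)), cons(cons(0, 0), 0), cons(b, cons(cons(0, c), b))), m(c, cons(cons(0, c), 0), cons(b, b)))  →  cons(cons(0, cons(b, 0)), m(c, cons(cons(0, c), 0), cons(b, b)))   [R1 at 1]
4. cons(cons(0, cons(b, 0)), m(c, cons(cons(0, c), 0), cons(b, b)))  →  cons(cons(0, cons(b, 0)), c)   [R1 at 2]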